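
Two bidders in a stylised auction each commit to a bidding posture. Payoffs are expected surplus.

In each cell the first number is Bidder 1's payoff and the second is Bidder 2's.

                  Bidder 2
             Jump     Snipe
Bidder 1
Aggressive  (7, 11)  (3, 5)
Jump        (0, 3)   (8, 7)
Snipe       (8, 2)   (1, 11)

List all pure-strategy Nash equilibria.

(Jump, Snipe)

For each player, find the best response to each opponent profile; mutual best responses are the pure NE.
Bidder 1 against Jump: payoffs 7, 0, 8 → best response Snipe.
Bidder 1 against Snipe: payoffs 3, 8, 1 → best response Jump.
Bidder 2 against Aggressive: payoffs 11, 5 → best response Jump.
Bidder 2 against Jump: payoffs 3, 7 → best response Snipe.
Bidder 2 against Snipe: payoffs 2, 11 → best response Snipe.
Mutual best responses: (Jump, Snipe).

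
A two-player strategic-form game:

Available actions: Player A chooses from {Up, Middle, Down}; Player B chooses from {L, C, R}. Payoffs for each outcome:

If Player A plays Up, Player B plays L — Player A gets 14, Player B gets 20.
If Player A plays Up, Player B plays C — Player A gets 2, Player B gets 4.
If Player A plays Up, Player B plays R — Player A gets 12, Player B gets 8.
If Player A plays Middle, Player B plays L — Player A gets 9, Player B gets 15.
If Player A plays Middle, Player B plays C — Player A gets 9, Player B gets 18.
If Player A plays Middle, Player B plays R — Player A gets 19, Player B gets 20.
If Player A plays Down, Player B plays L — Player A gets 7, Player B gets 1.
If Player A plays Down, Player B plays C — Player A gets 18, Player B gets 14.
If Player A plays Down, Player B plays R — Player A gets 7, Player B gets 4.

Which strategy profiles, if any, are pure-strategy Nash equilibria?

Pure-strategy Nash equilibria: (Up, L); (Middle, R); (Down, C)

For each strategy profile, look for a profitable unilateral deviation.
(Up, L): Player A gets 14, best alternative 9; Player B gets 20, best alternative 8. No profitable deviation — NE.
(Up, C): Player A can switch to Middle (2 → 9). Not NE.
(Up, R): Player A can switch to Middle (12 → 19). Not NE.
(Middle, L): Player A can switch to Up (9 → 14). Not NE.
(Middle, C): Player A can switch to Down (9 → 18). Not NE.
(Middle, R): Player A gets 19, best alternative 12; Player B gets 20, best alternative 18. No profitable deviation — NE.
(Down, L): Player A can switch to Up (7 → 14). Not NE.
(Down, C): Player A gets 18, best alternative 9; Player B gets 14, best alternative 4. No profitable deviation — NE.
(Down, R): Player A can switch to Up (7 → 12). Not NE.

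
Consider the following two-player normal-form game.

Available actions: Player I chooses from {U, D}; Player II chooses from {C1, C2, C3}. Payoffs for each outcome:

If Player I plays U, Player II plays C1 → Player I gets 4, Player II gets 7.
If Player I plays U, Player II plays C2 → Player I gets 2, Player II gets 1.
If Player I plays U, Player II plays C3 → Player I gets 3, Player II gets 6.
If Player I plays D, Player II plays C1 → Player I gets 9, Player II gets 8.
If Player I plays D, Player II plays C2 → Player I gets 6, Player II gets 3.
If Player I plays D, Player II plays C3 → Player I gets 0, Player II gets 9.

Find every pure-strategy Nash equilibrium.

(U, C1): Player I can switch to D (4 → 9). Not NE.
(U, C2): Player I can switch to D (2 → 6). Not NE.
(U, C3): Player II can switch to C1 (6 → 7). Not NE.
(D, C1): Player II can switch to C3 (8 → 9). Not NE.
(D, C2): Player II can switch to C1 (3 → 8). Not NE.
(D, C3): Player I can switch to U (0 → 3). Not NE.

This game has no pure Nash equilibrium.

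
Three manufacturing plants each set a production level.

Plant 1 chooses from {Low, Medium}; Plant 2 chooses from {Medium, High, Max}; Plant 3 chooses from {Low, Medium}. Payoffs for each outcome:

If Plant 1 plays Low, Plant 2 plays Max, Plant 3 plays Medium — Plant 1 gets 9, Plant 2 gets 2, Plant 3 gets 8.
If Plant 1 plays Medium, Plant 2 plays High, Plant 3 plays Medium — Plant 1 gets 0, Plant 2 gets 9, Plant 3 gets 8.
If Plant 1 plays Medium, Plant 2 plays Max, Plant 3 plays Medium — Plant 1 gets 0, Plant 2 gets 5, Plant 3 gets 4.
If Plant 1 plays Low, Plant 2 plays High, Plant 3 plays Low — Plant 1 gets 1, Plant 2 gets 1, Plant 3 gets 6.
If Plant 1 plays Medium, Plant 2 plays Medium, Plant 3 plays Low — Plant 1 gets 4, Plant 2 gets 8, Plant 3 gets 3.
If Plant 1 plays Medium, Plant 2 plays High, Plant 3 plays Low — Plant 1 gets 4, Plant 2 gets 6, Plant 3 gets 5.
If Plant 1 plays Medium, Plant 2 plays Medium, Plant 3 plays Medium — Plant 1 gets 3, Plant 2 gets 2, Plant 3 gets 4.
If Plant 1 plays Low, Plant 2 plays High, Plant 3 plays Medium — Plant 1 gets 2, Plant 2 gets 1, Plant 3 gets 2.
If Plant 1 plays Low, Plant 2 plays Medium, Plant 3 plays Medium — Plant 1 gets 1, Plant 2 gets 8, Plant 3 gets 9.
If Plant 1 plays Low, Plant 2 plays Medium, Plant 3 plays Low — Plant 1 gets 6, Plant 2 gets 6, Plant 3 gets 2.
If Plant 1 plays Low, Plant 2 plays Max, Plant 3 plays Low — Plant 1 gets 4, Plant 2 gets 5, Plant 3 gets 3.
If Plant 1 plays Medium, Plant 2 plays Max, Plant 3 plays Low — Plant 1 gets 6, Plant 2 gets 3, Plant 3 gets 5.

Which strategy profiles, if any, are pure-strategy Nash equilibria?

There is no pure-strategy Nash equilibrium.

(Low, Medium, Low): Plant 3 can switch to Medium (2 → 9). Not NE.
(Low, Medium, Medium): Plant 1 can switch to Medium (1 → 3). Not NE.
(Low, High, Low): Plant 1 can switch to Medium (1 → 4). Not NE.
(Low, High, Medium): Plant 2 can switch to Medium (1 → 8). Not NE.
(Low, Max, Low): Plant 1 can switch to Medium (4 → 6). Not NE.
(Low, Max, Medium): Plant 2 can switch to Medium (2 → 8). Not NE.
(Medium, Medium, Low): Plant 1 can switch to Low (4 → 6). Not NE.
(Medium, Medium, Medium): Plant 2 can switch to High (2 → 9). Not NE.
(Medium, High, Low): Plant 2 can switch to Medium (6 → 8). Not NE.
(Medium, High, Medium): Plant 1 can switch to Low (0 → 2). Not NE.
(The remaining 2 profiles each have a profitable deviation by the same check.)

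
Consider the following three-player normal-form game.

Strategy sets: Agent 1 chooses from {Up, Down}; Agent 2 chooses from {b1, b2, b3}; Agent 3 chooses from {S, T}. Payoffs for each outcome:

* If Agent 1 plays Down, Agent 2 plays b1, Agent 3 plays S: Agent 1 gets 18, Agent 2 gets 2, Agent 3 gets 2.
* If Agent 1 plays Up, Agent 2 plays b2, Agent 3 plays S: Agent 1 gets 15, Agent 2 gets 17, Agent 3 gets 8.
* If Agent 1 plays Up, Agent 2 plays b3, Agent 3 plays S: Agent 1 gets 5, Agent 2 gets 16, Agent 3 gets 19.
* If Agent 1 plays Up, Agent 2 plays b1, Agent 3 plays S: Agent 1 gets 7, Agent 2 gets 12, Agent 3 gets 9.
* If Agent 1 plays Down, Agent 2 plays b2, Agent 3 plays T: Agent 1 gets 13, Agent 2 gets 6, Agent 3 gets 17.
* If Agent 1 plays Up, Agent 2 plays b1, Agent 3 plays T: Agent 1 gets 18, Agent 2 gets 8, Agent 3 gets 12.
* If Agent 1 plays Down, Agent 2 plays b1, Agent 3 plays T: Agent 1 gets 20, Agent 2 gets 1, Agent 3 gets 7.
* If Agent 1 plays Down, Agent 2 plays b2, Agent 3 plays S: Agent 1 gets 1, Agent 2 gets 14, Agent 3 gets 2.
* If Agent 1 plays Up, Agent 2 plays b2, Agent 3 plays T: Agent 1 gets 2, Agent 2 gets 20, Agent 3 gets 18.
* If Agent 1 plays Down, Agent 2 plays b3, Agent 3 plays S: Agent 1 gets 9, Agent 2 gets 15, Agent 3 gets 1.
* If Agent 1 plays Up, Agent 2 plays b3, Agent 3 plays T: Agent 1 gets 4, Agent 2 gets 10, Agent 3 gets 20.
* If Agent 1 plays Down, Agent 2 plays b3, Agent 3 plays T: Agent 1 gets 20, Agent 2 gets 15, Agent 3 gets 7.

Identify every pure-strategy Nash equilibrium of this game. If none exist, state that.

The unique pure-strategy Nash equilibrium is (Down, b3, T).

Agent 1 against (b1, S): payoffs 7, 18 → best response Down.
Agent 1 against (b1, T): payoffs 18, 20 → best response Down.
Agent 1 against (b2, S): payoffs 15, 1 → best response Up.
Agent 1 against (b2, T): payoffs 2, 13 → best response Down.
Agent 1 against (b3, S): payoffs 5, 9 → best response Down.
Agent 1 against (b3, T): payoffs 4, 20 → best response Down.
Agent 2 against (Up, S): payoffs 12, 17, 16 → best response b2.
Agent 2 against (Up, T): payoffs 8, 20, 10 → best response b2.
Agent 2 against (Down, S): payoffs 2, 14, 15 → best response b3.
Agent 2 against (Down, T): payoffs 1, 6, 15 → best response b3.
Agent 3 against (Up, b1): payoffs 9, 12 → best response T.
Agent 3 against (Up, b2): payoffs 8, 18 → best response T.
Agent 3 against (Up, b3): payoffs 19, 20 → best response T.
Agent 3 against (Down, b1): payoffs 2, 7 → best response T.
Agent 3 against (Down, b2): payoffs 2, 17 → best response T.
Agent 3 against (Down, b3): payoffs 1, 7 → best response T.
Mutual best responses: (Down, b3, T).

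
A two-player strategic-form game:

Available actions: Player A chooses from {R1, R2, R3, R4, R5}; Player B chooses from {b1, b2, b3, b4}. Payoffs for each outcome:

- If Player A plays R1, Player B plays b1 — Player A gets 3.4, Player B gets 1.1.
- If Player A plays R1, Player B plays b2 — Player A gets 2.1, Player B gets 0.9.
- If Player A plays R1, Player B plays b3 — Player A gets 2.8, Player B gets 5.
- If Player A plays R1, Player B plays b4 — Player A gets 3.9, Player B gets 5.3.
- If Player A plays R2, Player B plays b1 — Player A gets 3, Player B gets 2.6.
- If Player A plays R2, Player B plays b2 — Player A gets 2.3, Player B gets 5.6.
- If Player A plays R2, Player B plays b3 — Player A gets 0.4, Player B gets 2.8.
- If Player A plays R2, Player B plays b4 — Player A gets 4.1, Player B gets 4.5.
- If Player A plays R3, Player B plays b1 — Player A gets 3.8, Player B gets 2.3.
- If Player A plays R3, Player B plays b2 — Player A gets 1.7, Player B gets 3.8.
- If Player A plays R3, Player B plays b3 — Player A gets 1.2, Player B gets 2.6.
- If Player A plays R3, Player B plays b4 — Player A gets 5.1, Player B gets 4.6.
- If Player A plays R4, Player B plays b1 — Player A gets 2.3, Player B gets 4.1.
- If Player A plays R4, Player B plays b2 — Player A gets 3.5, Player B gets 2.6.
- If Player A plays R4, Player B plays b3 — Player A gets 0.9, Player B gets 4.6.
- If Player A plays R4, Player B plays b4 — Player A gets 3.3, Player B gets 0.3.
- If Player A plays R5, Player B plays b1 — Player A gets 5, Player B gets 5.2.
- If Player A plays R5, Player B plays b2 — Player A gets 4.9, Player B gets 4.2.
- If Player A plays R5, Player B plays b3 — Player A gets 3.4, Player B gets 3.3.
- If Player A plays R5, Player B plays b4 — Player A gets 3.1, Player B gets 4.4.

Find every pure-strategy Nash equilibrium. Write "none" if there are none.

(R1, b1): Player A can switch to R3 (3.4 → 3.8). Not NE.
(R1, b2): Player A can switch to R2 (2.1 → 2.3). Not NE.
(R1, b3): Player A can switch to R5 (2.8 → 3.4). Not NE.
(R1, b4): Player A can switch to R2 (3.9 → 4.1). Not NE.
(R2, b1): Player A can switch to R1 (3 → 3.4). Not NE.
(R2, b2): Player A can switch to R4 (2.3 → 3.5). Not NE.
(R2, b3): Player A can switch to R1 (0.4 → 2.8). Not NE.
(R2, b4): Player A can switch to R3 (4.1 → 5.1). Not NE.
(R3, b4): Player A gets 5.1, best alternative 4.1; Player B gets 4.6, best alternative 3.8. No profitable deviation — NE.
(R5, b1): Player A gets 5, best alternative 3.8; Player B gets 5.2, best alternative 4.4. No profitable deviation — NE.
(The remaining 10 profiles each have a profitable deviation by the same check.)

Pure-strategy Nash equilibria: (R3, b4) and (R5, b1)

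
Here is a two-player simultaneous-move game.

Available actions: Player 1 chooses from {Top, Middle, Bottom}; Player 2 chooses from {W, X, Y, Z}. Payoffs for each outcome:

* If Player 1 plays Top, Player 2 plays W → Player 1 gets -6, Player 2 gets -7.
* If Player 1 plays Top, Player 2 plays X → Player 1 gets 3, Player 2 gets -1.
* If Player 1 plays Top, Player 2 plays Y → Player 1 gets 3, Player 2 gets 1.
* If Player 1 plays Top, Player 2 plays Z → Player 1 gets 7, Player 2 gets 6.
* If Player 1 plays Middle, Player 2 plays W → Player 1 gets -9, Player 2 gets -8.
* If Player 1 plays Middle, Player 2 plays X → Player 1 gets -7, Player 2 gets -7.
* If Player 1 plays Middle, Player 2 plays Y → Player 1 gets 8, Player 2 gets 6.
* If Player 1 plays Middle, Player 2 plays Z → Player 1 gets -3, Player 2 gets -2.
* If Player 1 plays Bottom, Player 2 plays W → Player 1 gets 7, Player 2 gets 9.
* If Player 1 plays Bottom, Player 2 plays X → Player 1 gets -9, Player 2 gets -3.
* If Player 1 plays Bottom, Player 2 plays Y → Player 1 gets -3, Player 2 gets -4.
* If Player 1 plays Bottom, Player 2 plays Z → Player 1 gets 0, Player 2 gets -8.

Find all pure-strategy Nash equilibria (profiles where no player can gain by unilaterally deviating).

(Top, Z); (Middle, Y); (Bottom, W)

Player 1 against W: payoffs -6, -9, 7 → best response Bottom.
Player 1 against X: payoffs 3, -7, -9 → best response Top.
Player 1 against Y: payoffs 3, 8, -3 → best response Middle.
Player 1 against Z: payoffs 7, -3, 0 → best response Top.
Player 2 against Top: payoffs -7, -1, 1, 6 → best response Z.
Player 2 against Middle: payoffs -8, -7, 6, -2 → best response Y.
Player 2 against Bottom: payoffs 9, -3, -4, -8 → best response W.
Mutual best responses: (Top, Z); (Middle, Y); (Bottom, W).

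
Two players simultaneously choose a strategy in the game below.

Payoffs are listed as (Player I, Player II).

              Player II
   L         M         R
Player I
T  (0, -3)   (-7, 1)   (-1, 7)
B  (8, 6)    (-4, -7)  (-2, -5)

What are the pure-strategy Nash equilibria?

Check each profile: it is a Nash equilibrium iff no player can strictly gain by switching unilaterally.
(T, L): Player I can switch to B (0 → 8). Not NE.
(T, M): Player I can switch to B (-7 → -4). Not NE.
(T, R): Player I gets -1, best alternative -2; Player II gets 7, best alternative 1. No profitable deviation — NE.
(B, L): Player I gets 8, best alternative 0; Player II gets 6, best alternative -5. No profitable deviation — NE.
(B, M): Player II can switch to L (-7 → 6). Not NE.
(B, R): Player I can switch to T (-2 → -1). Not NE.

(T, R); (B, L)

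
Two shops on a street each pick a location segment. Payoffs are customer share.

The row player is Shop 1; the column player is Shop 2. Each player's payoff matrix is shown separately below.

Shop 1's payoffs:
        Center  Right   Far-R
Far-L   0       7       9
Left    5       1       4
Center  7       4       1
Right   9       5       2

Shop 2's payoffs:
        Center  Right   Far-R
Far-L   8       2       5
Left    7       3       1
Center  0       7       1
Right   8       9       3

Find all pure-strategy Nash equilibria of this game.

For each player, find the best response to each opponent profile; mutual best responses are the pure NE.
Shop 1 against Center: payoffs 0, 5, 7, 9 → best response Right.
Shop 1 against Right: payoffs 7, 1, 4, 5 → best response Far-L.
Shop 1 against Far-R: payoffs 9, 4, 1, 2 → best response Far-L.
Shop 2 against Far-L: payoffs 8, 2, 5 → best response Center.
Shop 2 against Left: payoffs 7, 3, 1 → best response Center.
Shop 2 against Center: payoffs 0, 7, 1 → best response Right.
Shop 2 against Right: payoffs 8, 9, 3 → best response Right.
No profile is a mutual best response for all players.

There is no pure-strategy Nash equilibrium.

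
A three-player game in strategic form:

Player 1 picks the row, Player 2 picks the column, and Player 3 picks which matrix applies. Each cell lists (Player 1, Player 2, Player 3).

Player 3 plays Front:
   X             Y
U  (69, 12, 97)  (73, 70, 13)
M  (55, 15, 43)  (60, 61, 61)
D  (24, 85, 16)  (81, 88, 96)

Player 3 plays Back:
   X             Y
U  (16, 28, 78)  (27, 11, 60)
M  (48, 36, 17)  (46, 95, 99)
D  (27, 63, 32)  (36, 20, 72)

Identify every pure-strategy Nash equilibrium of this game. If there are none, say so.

The pure Nash equilibria are (M, Y, Back), (D, Y, Front).

For each strategy profile, look for a profitable unilateral deviation.
(U, X, Front): Player 2 can switch to Y (12 → 70). Not NE.
(U, X, Back): Player 1 can switch to M (16 → 48). Not NE.
(U, Y, Front): Player 1 can switch to D (73 → 81). Not NE.
(U, Y, Back): Player 1 can switch to M (27 → 46). Not NE.
(M, X, Front): Player 1 can switch to U (55 → 69). Not NE.
(M, X, Back): Player 2 can switch to Y (36 → 95). Not NE.
(M, Y, Front): Player 1 can switch to U (60 → 73). Not NE.
(M, Y, Back): Player 1 gets 46, best alternative 36; Player 2 gets 95, best alternative 36; Player 3 gets 99, best alternative 61. No profitable deviation — NE.
(D, X, Front): Player 1 can switch to U (24 → 69). Not NE.
(D, X, Back): Player 1 can switch to M (27 → 48). Not NE.
(D, Y, Front): Player 1 gets 81, best alternative 73; Player 2 gets 88, best alternative 85; Player 3 gets 96, best alternative 72. No profitable deviation — NE.
(D, Y, Back): Player 1 can switch to M (36 → 46). Not NE.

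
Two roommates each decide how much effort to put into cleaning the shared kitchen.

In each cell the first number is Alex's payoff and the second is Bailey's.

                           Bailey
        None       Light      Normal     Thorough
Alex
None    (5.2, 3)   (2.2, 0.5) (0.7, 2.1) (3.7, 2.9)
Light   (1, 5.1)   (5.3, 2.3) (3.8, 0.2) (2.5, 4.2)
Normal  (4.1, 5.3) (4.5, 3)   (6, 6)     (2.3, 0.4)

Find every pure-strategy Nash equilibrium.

Alex against None: payoffs 5.2, 1, 4.1 → best response None.
Alex against Light: payoffs 2.2, 5.3, 4.5 → best response Light.
Alex against Normal: payoffs 0.7, 3.8, 6 → best response Normal.
Alex against Thorough: payoffs 3.7, 2.5, 2.3 → best response None.
Bailey against None: payoffs 3, 0.5, 2.1, 2.9 → best response None.
Bailey against Light: payoffs 5.1, 2.3, 0.2, 4.2 → best response None.
Bailey against Normal: payoffs 5.3, 3, 6, 0.4 → best response Normal.
Mutual best responses: (None, None); (Normal, Normal).

(None, None) and (Normal, Normal)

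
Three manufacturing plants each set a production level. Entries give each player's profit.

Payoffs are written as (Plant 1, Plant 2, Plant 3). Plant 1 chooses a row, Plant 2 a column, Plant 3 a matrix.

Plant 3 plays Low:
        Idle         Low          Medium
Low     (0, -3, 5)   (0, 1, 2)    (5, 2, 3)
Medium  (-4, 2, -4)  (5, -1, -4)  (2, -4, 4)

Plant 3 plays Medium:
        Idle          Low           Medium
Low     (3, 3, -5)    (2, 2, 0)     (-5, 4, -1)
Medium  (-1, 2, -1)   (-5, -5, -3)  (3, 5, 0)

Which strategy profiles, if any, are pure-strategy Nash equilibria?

(Low, Medium, Low)

(Low, Idle, Low): Plant 2 can switch to Low (-3 → 1). Not NE.
(Low, Idle, Medium): Plant 2 can switch to Medium (3 → 4). Not NE.
(Low, Low, Low): Plant 1 can switch to Medium (0 → 5). Not NE.
(Low, Low, Medium): Plant 2 can switch to Idle (2 → 3). Not NE.
(Low, Medium, Low): Plant 1 gets 5, best alternative 2; Plant 2 gets 2, best alternative 1; Plant 3 gets 3, best alternative -1. No profitable deviation — NE.
(Low, Medium, Medium): Plant 1 can switch to Medium (-5 → 3). Not NE.
(Medium, Idle, Low): Plant 1 can switch to Low (-4 → 0). Not NE.
(The remaining 5 profiles each have a profitable deviation by the same check.)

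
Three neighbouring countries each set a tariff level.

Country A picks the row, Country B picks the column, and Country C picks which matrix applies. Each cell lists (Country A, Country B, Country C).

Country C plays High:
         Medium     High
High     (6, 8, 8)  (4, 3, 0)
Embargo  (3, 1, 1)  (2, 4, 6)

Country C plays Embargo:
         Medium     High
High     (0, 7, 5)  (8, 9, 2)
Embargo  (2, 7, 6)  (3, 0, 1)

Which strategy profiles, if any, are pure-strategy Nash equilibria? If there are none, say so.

(High, Medium, High); (High, High, Embargo); (Embargo, Medium, Embargo)

Country A against (Medium, High): payoffs 6, 3 → best response High.
Country A against (Medium, Embargo): payoffs 0, 2 → best response Embargo.
Country A against (High, High): payoffs 4, 2 → best response High.
Country A against (High, Embargo): payoffs 8, 3 → best response High.
Country B against (High, High): payoffs 8, 3 → best response Medium.
Country B against (High, Embargo): payoffs 7, 9 → best response High.
Country B against (Embargo, High): payoffs 1, 4 → best response High.
Country B against (Embargo, Embargo): payoffs 7, 0 → best response Medium.
Country C against (High, Medium): payoffs 8, 5 → best response High.
Country C against (High, High): payoffs 0, 2 → best response Embargo.
Country C against (Embargo, Medium): payoffs 1, 6 → best response Embargo.
Country C against (Embargo, High): payoffs 6, 1 → best response High.
Mutual best responses: (High, Medium, High); (High, High, Embargo); (Embargo, Medium, Embargo).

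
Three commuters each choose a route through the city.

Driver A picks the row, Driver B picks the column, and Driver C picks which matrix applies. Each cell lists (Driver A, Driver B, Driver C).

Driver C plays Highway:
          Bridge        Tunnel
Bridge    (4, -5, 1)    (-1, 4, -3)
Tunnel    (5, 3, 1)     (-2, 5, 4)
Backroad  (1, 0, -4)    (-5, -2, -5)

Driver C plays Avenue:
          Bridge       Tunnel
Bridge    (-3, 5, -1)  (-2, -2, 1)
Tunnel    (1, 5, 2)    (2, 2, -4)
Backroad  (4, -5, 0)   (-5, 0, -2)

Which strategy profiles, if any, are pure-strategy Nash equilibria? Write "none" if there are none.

Check each profile: it is a Nash equilibrium iff no player can strictly gain by switching unilaterally.
(Bridge, Bridge, Highway): Driver A can switch to Tunnel (4 → 5). Not NE.
(Bridge, Bridge, Avenue): Driver A can switch to Tunnel (-3 → 1). Not NE.
(Bridge, Tunnel, Highway): Driver C can switch to Avenue (-3 → 1). Not NE.
(Bridge, Tunnel, Avenue): Driver A can switch to Tunnel (-2 → 2). Not NE.
(Tunnel, Bridge, Highway): Driver B can switch to Tunnel (3 → 5). Not NE.
(Tunnel, Bridge, Avenue): Driver A can switch to Backroad (1 → 4). Not NE.
(Tunnel, Tunnel, Highway): Driver A can switch to Bridge (-2 → -1). Not NE.
(Tunnel, Tunnel, Avenue): Driver B can switch to Bridge (2 → 5). Not NE.
(Backroad, Bridge, Highway): Driver A can switch to Bridge (1 → 4). Not NE.
(Backroad, Bridge, Avenue): Driver B can switch to Tunnel (-5 → 0). Not NE.
(The remaining 2 profiles each have a profitable deviation by the same check.)

There is no pure-strategy Nash equilibrium.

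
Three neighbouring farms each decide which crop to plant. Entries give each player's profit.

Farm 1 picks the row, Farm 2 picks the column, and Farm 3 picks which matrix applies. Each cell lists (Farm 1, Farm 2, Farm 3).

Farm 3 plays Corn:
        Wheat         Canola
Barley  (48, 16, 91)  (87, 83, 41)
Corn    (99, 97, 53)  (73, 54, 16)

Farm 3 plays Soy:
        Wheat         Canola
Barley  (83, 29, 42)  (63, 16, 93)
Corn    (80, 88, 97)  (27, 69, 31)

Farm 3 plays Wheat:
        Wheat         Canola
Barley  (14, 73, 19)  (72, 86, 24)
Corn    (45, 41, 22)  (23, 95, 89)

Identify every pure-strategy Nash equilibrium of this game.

Farm 1 against (Wheat, Corn): payoffs 48, 99 → best response Corn.
Farm 1 against (Wheat, Soy): payoffs 83, 80 → best response Barley.
Farm 1 against (Wheat, Wheat): payoffs 14, 45 → best response Corn.
Farm 1 against (Canola, Corn): payoffs 87, 73 → best response Barley.
Farm 1 against (Canola, Soy): payoffs 63, 27 → best response Barley.
Farm 1 against (Canola, Wheat): payoffs 72, 23 → best response Barley.
Farm 2 against (Barley, Corn): payoffs 16, 83 → best response Canola.
Farm 2 against (Barley, Soy): payoffs 29, 16 → best response Wheat.
Farm 2 against (Barley, Wheat): payoffs 73, 86 → best response Canola.
Farm 2 against (Corn, Corn): payoffs 97, 54 → best response Wheat.
Farm 2 against (Corn, Soy): payoffs 88, 69 → best response Wheat.
Farm 2 against (Corn, Wheat): payoffs 41, 95 → best response Canola.
Farm 3 against (Barley, Wheat): payoffs 91, 42, 19 → best response Corn.
Farm 3 against (Barley, Canola): payoffs 41, 93, 24 → best response Soy.
Farm 3 against (Corn, Wheat): payoffs 53, 97, 22 → best response Soy.
Farm 3 against (Corn, Canola): payoffs 16, 31, 89 → best response Wheat.
No profile is a mutual best response for all players.

There is no pure-strategy Nash equilibrium.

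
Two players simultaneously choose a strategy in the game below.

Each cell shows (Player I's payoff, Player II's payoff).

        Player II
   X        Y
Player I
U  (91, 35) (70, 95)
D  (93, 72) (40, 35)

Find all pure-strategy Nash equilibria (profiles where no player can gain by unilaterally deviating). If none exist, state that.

Player I against X: payoffs 91, 93 → best response D.
Player I against Y: payoffs 70, 40 → best response U.
Player II against U: payoffs 35, 95 → best response Y.
Player II against D: payoffs 72, 35 → best response X.
Mutual best responses: (U, Y); (D, X).

Pure-strategy Nash equilibria: (U, Y) and (D, X)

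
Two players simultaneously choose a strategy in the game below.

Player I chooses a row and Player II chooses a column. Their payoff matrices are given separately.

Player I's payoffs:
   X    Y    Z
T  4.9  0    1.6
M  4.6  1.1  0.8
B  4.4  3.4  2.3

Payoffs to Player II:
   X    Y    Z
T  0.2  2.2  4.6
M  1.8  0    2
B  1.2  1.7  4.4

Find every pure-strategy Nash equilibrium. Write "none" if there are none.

Mark each player's best response to every combination of opponents' strategies; a profile where every player is best-responding is a pure Nash equilibrium.
Player I against X: payoffs 4.9, 4.6, 4.4 → best response T.
Player I against Y: payoffs 0, 1.1, 3.4 → best response B.
Player I against Z: payoffs 1.6, 0.8, 2.3 → best response B.
Player II against T: payoffs 0.2, 2.2, 4.6 → best response Z.
Player II against M: payoffs 1.8, 0, 2 → best response Z.
Player II against B: payoffs 1.2, 1.7, 4.4 → best response Z.
Mutual best responses: (B, Z).

The unique pure-strategy Nash equilibrium is (B, Z).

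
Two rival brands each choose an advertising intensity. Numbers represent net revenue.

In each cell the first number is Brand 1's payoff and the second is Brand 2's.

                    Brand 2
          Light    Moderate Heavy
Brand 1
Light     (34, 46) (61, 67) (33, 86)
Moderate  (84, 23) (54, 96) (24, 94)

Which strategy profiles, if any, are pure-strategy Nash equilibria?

The unique pure-strategy Nash equilibrium is (Light, Heavy).

Brand 1 against Light: payoffs 34, 84 → best response Moderate.
Brand 1 against Moderate: payoffs 61, 54 → best response Light.
Brand 1 against Heavy: payoffs 33, 24 → best response Light.
Brand 2 against Light: payoffs 46, 67, 86 → best response Heavy.
Brand 2 against Moderate: payoffs 23, 96, 94 → best response Moderate.
Mutual best responses: (Light, Heavy).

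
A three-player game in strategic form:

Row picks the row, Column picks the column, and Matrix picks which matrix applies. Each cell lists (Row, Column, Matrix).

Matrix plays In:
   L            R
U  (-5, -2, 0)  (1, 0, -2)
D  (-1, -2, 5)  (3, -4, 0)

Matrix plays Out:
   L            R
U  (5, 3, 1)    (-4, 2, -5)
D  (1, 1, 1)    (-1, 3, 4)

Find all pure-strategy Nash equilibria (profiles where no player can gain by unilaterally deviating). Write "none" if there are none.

(U, L, Out) and (D, L, In) and (D, R, Out)

Mark each player's best response to every combination of opponents' strategies; a profile where every player is best-responding is a pure Nash equilibrium.
Row against (L, In): payoffs -5, -1 → best response D.
Row against (L, Out): payoffs 5, 1 → best response U.
Row against (R, In): payoffs 1, 3 → best response D.
Row against (R, Out): payoffs -4, -1 → best response D.
Column against (U, In): payoffs -2, 0 → best response R.
Column against (U, Out): payoffs 3, 2 → best response L.
Column against (D, In): payoffs -2, -4 → best response L.
Column against (D, Out): payoffs 1, 3 → best response R.
Matrix against (U, L): payoffs 0, 1 → best response Out.
Matrix against (U, R): payoffs -2, -5 → best response In.
Matrix against (D, L): payoffs 5, 1 → best response In.
Matrix against (D, R): payoffs 0, 4 → best response Out.
Mutual best responses: (U, L, Out); (D, L, In); (D, R, Out).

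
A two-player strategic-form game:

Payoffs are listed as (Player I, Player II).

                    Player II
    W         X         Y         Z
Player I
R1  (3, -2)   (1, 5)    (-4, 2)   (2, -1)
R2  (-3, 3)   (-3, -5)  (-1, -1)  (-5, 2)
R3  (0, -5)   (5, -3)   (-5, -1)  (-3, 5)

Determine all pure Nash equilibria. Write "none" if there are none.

(R1, W): Player II can switch to X (-2 → 5). Not NE.
(R1, X): Player I can switch to R3 (1 → 5). Not NE.
(R1, Y): Player I can switch to R2 (-4 → -1). Not NE.
(R1, Z): Player II can switch to X (-1 → 5). Not NE.
(R2, W): Player I can switch to R1 (-3 → 3). Not NE.
(R2, X): Player I can switch to R1 (-3 → 1). Not NE.
(R2, Y): Player II can switch to W (-1 → 3). Not NE.
(R2, Z): Player I can switch to R1 (-5 → 2). Not NE.
(R3, W): Player I can switch to R1 (0 → 3). Not NE.
(R3, X): Player II can switch to Y (-3 → -1). Not NE.
(The remaining 2 profiles each have a profitable deviation by the same check.)

No pure-strategy Nash equilibrium.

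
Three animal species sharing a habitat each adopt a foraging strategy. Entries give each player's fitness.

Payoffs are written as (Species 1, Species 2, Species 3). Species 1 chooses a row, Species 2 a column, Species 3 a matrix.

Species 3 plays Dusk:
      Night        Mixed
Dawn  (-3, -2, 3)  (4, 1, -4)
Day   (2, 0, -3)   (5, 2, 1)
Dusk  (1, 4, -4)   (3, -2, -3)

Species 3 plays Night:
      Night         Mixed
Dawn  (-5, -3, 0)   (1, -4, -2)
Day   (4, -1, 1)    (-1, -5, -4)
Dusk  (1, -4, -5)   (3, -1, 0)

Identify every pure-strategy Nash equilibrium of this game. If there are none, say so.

Pure-strategy Nash equilibria: (Day, Night, Night); (Day, Mixed, Dusk); (Dusk, Mixed, Night)

For each strategy profile, look for a profitable unilateral deviation.
(Dawn, Night, Dusk): Species 1 can switch to Day (-3 → 2). Not NE.
(Dawn, Night, Night): Species 1 can switch to Day (-5 → 4). Not NE.
(Dawn, Mixed, Dusk): Species 1 can switch to Day (4 → 5). Not NE.
(Dawn, Mixed, Night): Species 1 can switch to Dusk (1 → 3). Not NE.
(Day, Night, Dusk): Species 2 can switch to Mixed (0 → 2). Not NE.
(Day, Night, Night): Species 1 gets 4, best alternative 1; Species 2 gets -1, best alternative -5; Species 3 gets 1, best alternative -3. No profitable deviation — NE.
(Day, Mixed, Dusk): Species 1 gets 5, best alternative 4; Species 2 gets 2, best alternative 0; Species 3 gets 1, best alternative -4. No profitable deviation — NE.
(Day, Mixed, Night): Species 1 can switch to Dawn (-1 → 1). Not NE.
(Dusk, Night, Dusk): Species 1 can switch to Day (1 → 2). Not NE.
(Dusk, Night, Night): Species 1 can switch to Day (1 → 4). Not NE.
(Dusk, Mixed, Night): Species 1 gets 3, best alternative 1; Species 2 gets -1, best alternative -4; Species 3 gets 0, best alternative -3. No profitable deviation — NE.
(The remaining 1 profile has a profitable deviation by the same check.)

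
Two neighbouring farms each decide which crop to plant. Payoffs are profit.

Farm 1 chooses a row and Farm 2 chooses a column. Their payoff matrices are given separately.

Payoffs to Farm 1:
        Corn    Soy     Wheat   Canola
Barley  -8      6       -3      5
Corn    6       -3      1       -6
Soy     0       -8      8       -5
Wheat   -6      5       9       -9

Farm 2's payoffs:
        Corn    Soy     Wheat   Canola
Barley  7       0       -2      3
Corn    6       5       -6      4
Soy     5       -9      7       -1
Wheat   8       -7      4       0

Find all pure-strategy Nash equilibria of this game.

The unique pure-strategy Nash equilibrium is (Corn, Corn).

Mark each player's best response to every combination of opponents' strategies; a profile where every player is best-responding is a pure Nash equilibrium.
Farm 1 against Corn: payoffs -8, 6, 0, -6 → best response Corn.
Farm 1 against Soy: payoffs 6, -3, -8, 5 → best response Barley.
Farm 1 against Wheat: payoffs -3, 1, 8, 9 → best response Wheat.
Farm 1 against Canola: payoffs 5, -6, -5, -9 → best response Barley.
Farm 2 against Barley: payoffs 7, 0, -2, 3 → best response Corn.
Farm 2 against Corn: payoffs 6, 5, -6, 4 → best response Corn.
Farm 2 against Soy: payoffs 5, -9, 7, -1 → best response Wheat.
Farm 2 against Wheat: payoffs 8, -7, 4, 0 → best response Corn.
Mutual best responses: (Corn, Corn).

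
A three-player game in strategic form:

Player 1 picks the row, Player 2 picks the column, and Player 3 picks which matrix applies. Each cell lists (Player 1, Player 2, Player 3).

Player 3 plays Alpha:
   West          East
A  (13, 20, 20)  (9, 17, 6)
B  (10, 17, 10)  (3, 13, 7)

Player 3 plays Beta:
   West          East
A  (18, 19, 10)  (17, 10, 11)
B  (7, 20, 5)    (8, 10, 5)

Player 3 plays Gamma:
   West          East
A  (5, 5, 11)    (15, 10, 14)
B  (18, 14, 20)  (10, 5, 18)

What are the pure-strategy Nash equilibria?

(A, West, Alpha) and (A, East, Gamma) and (B, West, Gamma)

Mark each player's best response to every combination of opponents' strategies; a profile where every player is best-responding is a pure Nash equilibrium.
Player 1 against (West, Alpha): payoffs 13, 10 → best response A.
Player 1 against (West, Beta): payoffs 18, 7 → best response A.
Player 1 against (West, Gamma): payoffs 5, 18 → best response B.
Player 1 against (East, Alpha): payoffs 9, 3 → best response A.
Player 1 against (East, Beta): payoffs 17, 8 → best response A.
Player 1 against (East, Gamma): payoffs 15, 10 → best response A.
Player 2 against (A, Alpha): payoffs 20, 17 → best response West.
Player 2 against (A, Beta): payoffs 19, 10 → best response West.
Player 2 against (A, Gamma): payoffs 5, 10 → best response East.
Player 2 against (B, Alpha): payoffs 17, 13 → best response West.
Player 2 against (B, Beta): payoffs 20, 10 → best response West.
Player 2 against (B, Gamma): payoffs 14, 5 → best response West.
Player 3 against (A, West): payoffs 20, 10, 11 → best response Alpha.
Player 3 against (A, East): payoffs 6, 11, 14 → best response Gamma.
Player 3 against (B, West): payoffs 10, 5, 20 → best response Gamma.
Player 3 against (B, East): payoffs 7, 5, 18 → best response Gamma.
Mutual best responses: (A, West, Alpha); (A, East, Gamma); (B, West, Gamma).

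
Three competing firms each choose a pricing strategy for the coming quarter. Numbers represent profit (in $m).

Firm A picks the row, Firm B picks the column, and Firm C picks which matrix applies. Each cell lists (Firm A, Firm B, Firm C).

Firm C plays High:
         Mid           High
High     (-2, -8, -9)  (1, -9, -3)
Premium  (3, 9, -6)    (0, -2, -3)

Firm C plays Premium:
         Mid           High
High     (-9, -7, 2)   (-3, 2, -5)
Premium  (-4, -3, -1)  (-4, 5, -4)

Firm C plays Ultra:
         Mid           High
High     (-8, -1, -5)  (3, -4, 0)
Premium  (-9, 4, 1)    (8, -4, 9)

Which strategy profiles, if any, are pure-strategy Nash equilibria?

none

Firm A against (Mid, High): payoffs -2, 3 → best response Premium.
Firm A against (Mid, Premium): payoffs -9, -4 → best response Premium.
Firm A against (Mid, Ultra): payoffs -8, -9 → best response High.
Firm A against (High, High): payoffs 1, 0 → best response High.
Firm A against (High, Premium): payoffs -3, -4 → best response High.
Firm A against (High, Ultra): payoffs 3, 8 → best response Premium.
Firm B against (High, High): payoffs -8, -9 → best response Mid.
Firm B against (High, Premium): payoffs -7, 2 → best response High.
Firm B against (High, Ultra): payoffs -1, -4 → best response Mid.
Firm B against (Premium, High): payoffs 9, -2 → best response Mid.
Firm B against (Premium, Premium): payoffs -3, 5 → best response High.
Firm B against (Premium, Ultra): payoffs 4, -4 → best response Mid.
Firm C against (High, Mid): payoffs -9, 2, -5 → best response Premium.
Firm C against (High, High): payoffs -3, -5, 0 → best response Ultra.
Firm C against (Premium, Mid): payoffs -6, -1, 1 → best response Ultra.
Firm C against (Premium, High): payoffs -3, -4, 9 → best response Ultra.
No profile is a mutual best response for all players.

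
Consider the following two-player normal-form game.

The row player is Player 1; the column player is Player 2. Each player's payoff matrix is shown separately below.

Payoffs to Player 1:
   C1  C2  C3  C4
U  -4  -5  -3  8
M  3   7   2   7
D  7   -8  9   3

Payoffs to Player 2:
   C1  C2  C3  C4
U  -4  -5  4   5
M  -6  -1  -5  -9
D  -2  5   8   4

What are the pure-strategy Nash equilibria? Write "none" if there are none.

(U, C1): Player 1 can switch to M (-4 → 3). Not NE.
(U, C2): Player 1 can switch to M (-5 → 7). Not NE.
(U, C3): Player 1 can switch to M (-3 → 2). Not NE.
(U, C4): Player 1 gets 8, best alternative 7; Player 2 gets 5, best alternative 4. No profitable deviation — NE.
(M, C1): Player 1 can switch to D (3 → 7). Not NE.
(M, C2): Player 1 gets 7, best alternative -5; Player 2 gets -1, best alternative -5. No profitable deviation — NE.
(M, C3): Player 1 can switch to D (2 → 9). Not NE.
(M, C4): Player 1 can switch to U (7 → 8). Not NE.
(D, C1): Player 2 can switch to C2 (-2 → 5). Not NE.
(D, C2): Player 1 can switch to U (-8 → -5). Not NE.
(D, C3): Player 1 gets 9, best alternative 2; Player 2 gets 8, best alternative 5. No profitable deviation — NE.
(D, C4): Player 1 can switch to U (3 → 8). Not NE.

Pure-strategy Nash equilibria: (U, C4), (M, C2), (D, C3)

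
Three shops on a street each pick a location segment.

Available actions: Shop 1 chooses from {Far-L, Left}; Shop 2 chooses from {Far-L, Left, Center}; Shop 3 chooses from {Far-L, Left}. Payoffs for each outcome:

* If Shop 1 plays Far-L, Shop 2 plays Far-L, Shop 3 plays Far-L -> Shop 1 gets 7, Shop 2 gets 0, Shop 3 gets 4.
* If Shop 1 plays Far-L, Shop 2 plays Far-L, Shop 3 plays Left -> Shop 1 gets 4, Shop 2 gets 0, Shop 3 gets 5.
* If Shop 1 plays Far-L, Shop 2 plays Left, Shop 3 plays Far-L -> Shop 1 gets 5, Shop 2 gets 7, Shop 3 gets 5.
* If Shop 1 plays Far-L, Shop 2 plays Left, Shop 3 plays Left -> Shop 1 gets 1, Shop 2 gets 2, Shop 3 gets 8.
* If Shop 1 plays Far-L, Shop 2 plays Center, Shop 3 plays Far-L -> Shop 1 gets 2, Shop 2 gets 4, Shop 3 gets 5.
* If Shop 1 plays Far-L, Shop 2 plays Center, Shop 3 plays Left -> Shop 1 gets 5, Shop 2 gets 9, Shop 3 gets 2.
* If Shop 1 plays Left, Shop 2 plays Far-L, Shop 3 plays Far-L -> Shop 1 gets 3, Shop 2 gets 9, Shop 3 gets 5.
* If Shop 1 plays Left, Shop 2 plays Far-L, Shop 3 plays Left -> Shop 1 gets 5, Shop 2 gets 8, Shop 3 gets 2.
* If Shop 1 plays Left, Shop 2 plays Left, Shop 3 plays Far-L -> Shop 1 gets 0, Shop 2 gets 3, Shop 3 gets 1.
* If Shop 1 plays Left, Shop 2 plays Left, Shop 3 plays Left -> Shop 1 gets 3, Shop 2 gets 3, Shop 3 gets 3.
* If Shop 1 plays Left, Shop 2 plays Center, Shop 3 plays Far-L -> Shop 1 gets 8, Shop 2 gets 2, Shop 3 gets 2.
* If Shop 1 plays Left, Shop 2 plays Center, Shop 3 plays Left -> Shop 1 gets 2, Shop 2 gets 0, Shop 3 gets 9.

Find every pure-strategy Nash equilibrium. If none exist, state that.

For each player, find the best response to each opponent profile; mutual best responses are the pure NE.
Shop 1 against (Far-L, Far-L): payoffs 7, 3 → best response Far-L.
Shop 1 against (Far-L, Left): payoffs 4, 5 → best response Left.
Shop 1 against (Left, Far-L): payoffs 5, 0 → best response Far-L.
Shop 1 against (Left, Left): payoffs 1, 3 → best response Left.
Shop 1 against (Center, Far-L): payoffs 2, 8 → best response Left.
Shop 1 against (Center, Left): payoffs 5, 2 → best response Far-L.
Shop 2 against (Far-L, Far-L): payoffs 0, 7, 4 → best response Left.
Shop 2 against (Far-L, Left): payoffs 0, 2, 9 → best response Center.
Shop 2 against (Left, Far-L): payoffs 9, 3, 2 → best response Far-L.
Shop 2 against (Left, Left): payoffs 8, 3, 0 → best response Far-L.
Shop 3 against (Far-L, Far-L): payoffs 4, 5 → best response Left.
Shop 3 against (Far-L, Left): payoffs 5, 8 → best response Left.
Shop 3 against (Far-L, Center): payoffs 5, 2 → best response Far-L.
Shop 3 against (Left, Far-L): payoffs 5, 2 → best response Far-L.
Shop 3 against (Left, Left): payoffs 1, 3 → best response Left.
Shop 3 against (Left, Center): payoffs 2, 9 → best response Left.
No profile is a mutual best response for all players.

none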